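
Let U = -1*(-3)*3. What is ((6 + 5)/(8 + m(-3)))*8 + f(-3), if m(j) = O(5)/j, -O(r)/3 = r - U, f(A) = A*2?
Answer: 16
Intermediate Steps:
f(A) = 2*A
U = 9 (U = 3*3 = 9)
O(r) = 27 - 3*r (O(r) = -3*(r - 1*9) = -3*(r - 9) = -3*(-9 + r) = 27 - 3*r)
m(j) = 12/j (m(j) = (27 - 3*5)/j = (27 - 15)/j = 12/j)
((6 + 5)/(8 + m(-3)))*8 + f(-3) = ((6 + 5)/(8 + 12/(-3)))*8 + 2*(-3) = (11/(8 + 12*(-1/3)))*8 - 6 = (11/(8 - 4))*8 - 6 = (11/4)*8 - 6 = 22 - 6 = 16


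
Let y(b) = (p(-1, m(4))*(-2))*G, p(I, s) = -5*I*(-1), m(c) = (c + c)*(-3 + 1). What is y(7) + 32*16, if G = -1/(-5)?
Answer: 514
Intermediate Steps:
G = ⅕ (G = -1*(-⅕) = ⅕ ≈ 0.20000)
m(c) = -4*c (m(c) = (2*c)*(-2) = -4*c)
p(I, s) = 5*I
y(b) = 2 (y(b) = ((5*(-1))*(-2))*(⅕) = -5*(-2)*(⅕) = 10*(⅕) = 2)
y(7) + 32*16 = 2 + 32*16 = 2 + 512 = 514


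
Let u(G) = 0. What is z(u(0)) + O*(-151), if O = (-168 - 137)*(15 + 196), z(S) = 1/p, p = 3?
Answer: 29152816/3 ≈ 9.7176e+6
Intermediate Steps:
z(S) = ⅓ (z(S) = 1/3 = ⅓)
O = -64355 (O = -305*211 = -64355)
z(u(0)) + O*(-151) = ⅓ - 64355*(-151) = ⅓ + 9717605 = 29152816/3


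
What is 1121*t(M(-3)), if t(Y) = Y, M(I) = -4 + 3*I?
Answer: -14573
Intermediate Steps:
1121*t(M(-3)) = 1121*(-4 + 3*(-3)) = 1121*(-4 - 9) = 1121*(-13) = -14573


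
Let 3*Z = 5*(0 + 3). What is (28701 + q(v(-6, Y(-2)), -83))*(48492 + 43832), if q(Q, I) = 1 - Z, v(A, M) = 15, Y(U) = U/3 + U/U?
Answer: 2649421828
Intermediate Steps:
Y(U) = 1 + U/3 (Y(U) = U*(⅓) + 1 = U/3 + 1 = 1 + U/3)
Z = 5 (Z = (5*(0 + 3))/3 = (5*3)/3 = (⅓)*15 = 5)
q(Q, I) = -4 (q(Q, I) = 1 - 1*5 = 1 - 5 = -4)
(28701 + q(v(-6, Y(-2)), -83))*(48492 + 43832) = (28701 - 4)*(48492 + 43832) = 28697*92324 = 2649421828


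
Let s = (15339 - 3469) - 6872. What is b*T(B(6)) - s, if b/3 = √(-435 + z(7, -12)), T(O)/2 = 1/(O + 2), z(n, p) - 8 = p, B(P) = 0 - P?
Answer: -4998 - 3*I*√439/2 ≈ -4998.0 - 31.428*I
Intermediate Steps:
B(P) = -P
z(n, p) = 8 + p
T(O) = 2/(2 + O) (T(O) = 2/(O + 2) = 2/(2 + O))
b = 3*I*√439 (b = 3*√(-435 + (8 - 12)) = 3*√(-435 - 4) = 3*√(-439) = 3*(I*√439) = 3*I*√439 ≈ 62.857*I)
s = 4998 (s = 11870 - 6872 = 4998)
b*T(B(6)) - s = (3*I*√439)*(2/(2 - 1*6)) - 1*4998 = (3*I*√439)*(2/(2 - 6)) - 4998 = (3*I*√439)*(2/(-4)) - 4998 = (3*I*√439)*(2*(-¼)) - 4998 = (3*I*√439)*(-½) - 4998 = -3*I*√439/2 - 4998 = -4998 - 3*I*√439/2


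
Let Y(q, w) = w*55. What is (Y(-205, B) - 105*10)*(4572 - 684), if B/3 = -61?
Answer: -43215120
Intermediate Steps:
B = -183 (B = 3*(-61) = -183)
Y(q, w) = 55*w
(Y(-205, B) - 105*10)*(4572 - 684) = (55*(-183) - 105*10)*(4572 - 684) = (-10065 - 1050)*3888 = -11115*3888 = -43215120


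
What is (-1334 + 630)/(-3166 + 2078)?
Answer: 11/17 ≈ 0.64706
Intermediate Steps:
(-1334 + 630)/(-3166 + 2078) = -704/(-1088) = -704*(-1/1088) = 11/17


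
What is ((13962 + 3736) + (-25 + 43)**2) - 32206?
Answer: -14184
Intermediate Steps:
((13962 + 3736) + (-25 + 43)**2) - 32206 = (17698 + 18**2) - 32206 = (17698 + 324) - 32206 = 18022 - 32206 = -14184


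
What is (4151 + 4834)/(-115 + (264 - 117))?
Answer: 8985/32 ≈ 280.78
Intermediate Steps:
(4151 + 4834)/(-115 + (264 - 117)) = 8985/(-115 + 147) = 8985/32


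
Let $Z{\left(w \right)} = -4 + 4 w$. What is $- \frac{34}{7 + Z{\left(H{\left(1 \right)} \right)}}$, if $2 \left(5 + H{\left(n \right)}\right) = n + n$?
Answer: $\frac{34}{13} \approx 2.6154$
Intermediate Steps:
$H{\left(n \right)} = -5 + n$ ($H{\left(n \right)} = -5 + \frac{n + n}{2} = -5 + \frac{2 n}{2} = -5 + n$)
$- \frac{34}{7 + Z{\left(H{\left(1 \right)} \right)}} = - \frac{34}{7 + \left(-4 + 4 \left(-5 + 1\right)\right)} = - \frac{34}{7 + \left(-4 + 4 \left(-4\right)\right)} = - \frac{34}{7 - 20} = - \frac{34}{-13} = - \frac{34 \left(-1\right)}{13} = \left(-1\right) \left(- \frac{34}{13}\right) = \frac{34}{13}$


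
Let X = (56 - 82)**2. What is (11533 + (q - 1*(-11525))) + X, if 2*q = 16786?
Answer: 32127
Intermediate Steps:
q = 8393 (q = (1/2)*16786 = 8393)
X = 676 (X = (-26)**2 = 676)
(11533 + (q - 1*(-11525))) + X = (11533 + (8393 - 1*(-11525))) + 676 = (11533 + (8393 + 11525)) + 676 = (11533 + 19918) + 676 = 31451 + 676 = 32127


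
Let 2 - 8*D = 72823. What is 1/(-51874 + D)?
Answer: -8/487813 ≈ -1.6400e-5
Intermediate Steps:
D = -72821/8 (D = 1/4 - 1/8*72823 = 1/4 - 72823/8 = -72821/8 ≈ -9102.6)
1/(-51874 + D) = 1/(-51874 - 72821/8) = 1/(-487813/8) = -8/487813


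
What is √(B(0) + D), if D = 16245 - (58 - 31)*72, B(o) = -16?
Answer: √14285 ≈ 119.52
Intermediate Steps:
D = 14301 (D = 16245 - 27*72 = 16245 - 1*1944 = 16245 - 1944 = 14301)
√(B(0) + D) = √(-16 + 14301) = √14285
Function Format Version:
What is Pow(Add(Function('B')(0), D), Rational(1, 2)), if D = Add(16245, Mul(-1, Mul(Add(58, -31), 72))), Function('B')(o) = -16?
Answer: Pow(14285, Rational(1, 2)) ≈ 119.52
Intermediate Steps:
D = 14301 (D = Add(16245, Mul(-1, Mul(27, 72))) = Add(16245, Mul(-1, 1944)) = Add(16245, -1944) = 14301)
Pow(Add(Function('B')(0), D), Rational(1, 2)) = Pow(Add(-16, 14301), Rational(1, 2)) = Pow(14285, Rational(1, 2))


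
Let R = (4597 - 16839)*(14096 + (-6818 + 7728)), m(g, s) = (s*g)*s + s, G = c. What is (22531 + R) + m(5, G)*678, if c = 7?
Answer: -183510065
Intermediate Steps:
G = 7
m(g, s) = s + g*s² (m(g, s) = (g*s)*s + s = g*s² + s = s + g*s²)
R = -183703452 (R = -12242*(14096 + 910) = -12242*15006 = -183703452)
(22531 + R) + m(5, G)*678 = (22531 - 183703452) + (7*(1 + 5*7))*678 = -183680921 + (7*(1 + 35))*678 = -183680921 + (7*36)*678 = -183680921 + 252*678 = -183680921 + 170856 = -183510065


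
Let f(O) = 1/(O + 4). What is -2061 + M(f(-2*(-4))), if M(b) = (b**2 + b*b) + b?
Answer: -148385/72 ≈ -2060.9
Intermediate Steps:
f(O) = 1/(4 + O)
M(b) = b + 2*b**2 (M(b) = (b**2 + b**2) + b = 2*b**2 + b = b + 2*b**2)
-2061 + M(f(-2*(-4))) = -2061 + (1 + 2/(4 - 2*(-4)))/(4 - 2*(-4)) = -2061 + (1 + 2/(4 + 8))/(4 + 8) = -2061 + (1 + 2/12)/12 = -2061 + (1 + 2*(1/12))/12 = -2061 + (1 + 1/6)/12 = -2061 + (1/12)*(7/6) = -2061 + 7/72 = -148385/72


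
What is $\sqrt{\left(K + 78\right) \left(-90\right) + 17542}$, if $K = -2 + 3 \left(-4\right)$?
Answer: $\sqrt{11782} \approx 108.54$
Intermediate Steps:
$K = -14$ ($K = -2 - 12 = -14$)
$\sqrt{\left(K + 78\right) \left(-90\right) + 17542} = \sqrt{\left(-14 + 78\right) \left(-90\right) + 17542} = \sqrt{64 \left(-90\right) + 17542} = \sqrt{-5760 + 17542} = \sqrt{11782}$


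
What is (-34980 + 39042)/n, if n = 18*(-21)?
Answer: -677/63 ≈ -10.746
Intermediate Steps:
n = -378
(-34980 + 39042)/n = (-34980 + 39042)/(-378) = 4062*(-1/378) = -677/63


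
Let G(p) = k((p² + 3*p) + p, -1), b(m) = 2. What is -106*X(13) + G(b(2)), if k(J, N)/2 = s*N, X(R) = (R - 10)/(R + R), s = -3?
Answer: -81/13 ≈ -6.2308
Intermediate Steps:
X(R) = (-10 + R)/(2*R) (X(R) = (-10 + R)/((2*R)) = (-10 + R)*(1/(2*R)) = (-10 + R)/(2*R))
k(J, N) = -6*N (k(J, N) = 2*(-3*N) = -6*N)
G(p) = 6 (G(p) = -6*(-1) = 6)
-106*X(13) + G(b(2)) = -53*(-10 + 13)/13 + 6 = -53*3/13 + 6 = -106*3/26 + 6 = -159/13 + 6 = -81/13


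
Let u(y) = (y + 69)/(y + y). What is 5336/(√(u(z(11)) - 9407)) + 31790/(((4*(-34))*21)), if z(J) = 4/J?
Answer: -935/84 - 10672*I*√16554/24831 ≈ -11.131 - 55.297*I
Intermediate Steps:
u(y) = (69 + y)/(2*y) (u(y) = (69 + y)/((2*y)) = (69 + y)*(1/(2*y)) = (69 + y)/(2*y))
5336/(√(u(z(11)) - 9407)) + 31790/(((4*(-34))*21)) = 5336/(√((69 + 4/11)/(2*((4/11))) - 9407)) + 31790/(((4*(-34))*21)) = 5336/(√((69 + 4*(1/11))/(2*((4*(1/11)))) - 9407)) + 31790/((-136*21)) = 5336/(√((69 + 4/11)/(2*(4/11)) - 9407)) + 31790/(-2856) = 5336/(√((½)*(11/4)*(763/11) - 9407)) + 31790*(-1/2856) = 5336/(√(763/8 - 9407)) - 935/84 = 5336/(√(-74493/8)) - 935/84 = 5336/((3*I*√16554/4)) - 935/84 = 5336*(-2*I*√16554/24831) - 935/84 = -10672*I*√16554/24831 - 935/84 = -935/84 - 10672*I*√16554/24831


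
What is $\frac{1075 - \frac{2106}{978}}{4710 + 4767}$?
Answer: $\frac{174874}{1544751} \approx 0.11321$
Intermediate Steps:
$\frac{1075 - \frac{2106}{978}}{4710 + 4767} = \frac{1075 - \frac{351}{163}}{9477} = \left(1075 - \frac{351}{163}\right) \frac{1}{9477} = \frac{174874}{163} \cdot \frac{1}{9477} = \frac{174874}{1544751}$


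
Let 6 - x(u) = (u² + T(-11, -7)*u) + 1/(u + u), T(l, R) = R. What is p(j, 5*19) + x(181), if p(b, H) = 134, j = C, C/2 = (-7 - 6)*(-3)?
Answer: -11350149/362 ≈ -31354.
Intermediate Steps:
x(u) = 6 - u² + 7*u - 1/(2*u) (x(u) = 6 - ((u² - 7*u) + 1/(u + u)) = 6 - ((u² - 7*u) + 1/(2*u)) = 6 - (u² + 1/(2*u) - 7*u) = 6 + (-u² + 7*u - 1/(2*u)) = 6 - u² + 7*u - 1/(2*u))
C = 78 (C = 2*((-7 - 6)*(-3)) = 2*(-13*(-3)) = 2*39 = 78)
j = 78
p(j, 5*19) + x(181) = 134 + (6 - 1*181² + 7*181 - ½/181) = 134 + (6 - 1*32761 + 1267 - ½*1/181) = 134 + (6 - 32761 + 1267 - 1/362) = 134 - 11398657/362 = -11350149/362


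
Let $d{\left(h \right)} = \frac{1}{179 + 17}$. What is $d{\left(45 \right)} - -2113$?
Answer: $\frac{414149}{196} \approx 2113.0$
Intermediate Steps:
$d{\left(h \right)} = \frac{1}{196}$
$d{\left(45 \right)} - -2113 = \frac{1}{196} - -2113 = \frac{1}{196} + \left(-107 + 2220\right) = \frac{1}{196} + 2113 = \frac{414149}{196}$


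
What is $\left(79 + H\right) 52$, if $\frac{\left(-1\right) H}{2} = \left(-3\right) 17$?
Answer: $9412$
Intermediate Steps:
$H = 102$ ($H = - 2 \left(\left(-3\right) 17\right) = \left(-2\right) \left(-51\right) = 102$)
$\left(79 + H\right) 52 = \left(79 + 102\right) 52 = 181 \cdot 52 = 9412$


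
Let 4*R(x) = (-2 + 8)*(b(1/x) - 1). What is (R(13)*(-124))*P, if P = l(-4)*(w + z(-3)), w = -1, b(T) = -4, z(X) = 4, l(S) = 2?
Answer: 5580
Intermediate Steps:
R(x) = -15/2 (R(x) = ((-2 + 8)*(-4 - 1))/4 = (6*(-5))/4 = (¼)*(-30) = -15/2)
P = 6 (P = 2*(-1 + 4) = 2*3 = 6)
(R(13)*(-124))*P = -15/2*(-124)*6 = 930*6 = 5580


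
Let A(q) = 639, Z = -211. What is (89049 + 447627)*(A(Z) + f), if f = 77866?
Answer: 42131749380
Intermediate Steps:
(89049 + 447627)*(A(Z) + f) = (89049 + 447627)*(639 + 77866) = 536676*78505 = 42131749380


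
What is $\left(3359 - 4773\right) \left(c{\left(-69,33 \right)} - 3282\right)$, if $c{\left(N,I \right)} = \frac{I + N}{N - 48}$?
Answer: $\frac{60324068}{13} \approx 4.6403 \cdot 10^{6}$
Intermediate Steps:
$c{\left(N,I \right)} = \frac{I + N}{-48 + N}$
$\left(3359 - 4773\right) \left(c{\left(-69,33 \right)} - 3282\right) = \left(3359 - 4773\right) \left(\frac{33 - 69}{-48 - 69} - 3282\right) = - 1414 \left(\frac{1}{-117} \left(-36\right) - 3282\right) = - 1414 \left(\left(- \frac{1}{117}\right) \left(-36\right) - 3282\right) = - 1414 \left(\frac{4}{13} - 3282\right) = \left(-1414\right) \left(- \frac{42662}{13}\right) = \frac{60324068}{13}$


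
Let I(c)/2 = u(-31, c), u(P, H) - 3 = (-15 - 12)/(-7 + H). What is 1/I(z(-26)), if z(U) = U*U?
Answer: 223/1320 ≈ 0.16894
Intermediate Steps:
z(U) = U**2
u(P, H) = 3 - 27/(-7 + H) (u(P, H) = 3 + (-15 - 12)/(-7 + H) = 3 - 27/(-7 + H))
I(c) = 6*(-16 + c)/(-7 + c) (I(c) = 2*(3*(-16 + c)/(-7 + c)) = 6*(-16 + c)/(-7 + c))
1/I(z(-26)) = 1/(6*(-16 + (-26)**2)/(-7 + (-26)**2)) = 1/(6*(-16 + 676)/(-7 + 676)) = 1/(6*660/669) = 1/(6*(1/669)*660) = 1/(1320/223) = 223/1320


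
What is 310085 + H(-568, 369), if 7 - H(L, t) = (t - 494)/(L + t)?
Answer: 61708183/199 ≈ 3.1009e+5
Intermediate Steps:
H(L, t) = 7 - (-494 + t)/(L + t) (H(L, t) = 7 - (t - 494)/(L + t) = 7 - (-494 + t)/(L + t))
310085 + H(-568, 369) = 310085 + (494 + 6*369 + 7*(-568))/(-568 + 369) = 310085 + (494 + 2214 - 3976)/(-199) = 310085 - 1/199*(-1268) = 310085 + 1268/199 = 61708183/199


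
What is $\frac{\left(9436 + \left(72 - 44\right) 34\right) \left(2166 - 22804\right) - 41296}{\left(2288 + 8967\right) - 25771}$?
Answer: $\frac{53607210}{3629} \approx 14772.0$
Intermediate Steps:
$\frac{\left(9436 + \left(72 - 44\right) 34\right) \left(2166 - 22804\right) - 41296}{\left(2288 + 8967\right) - 25771} = \frac{\left(9436 + 28 \cdot 34\right) \left(-20638\right) - 41296}{11255 - 25771} = \frac{\left(9436 + 952\right) \left(-20638\right) - 41296}{-14516} = \left(10388 \left(-20638\right) - 41296\right) \left(- \frac{1}{14516}\right) = \left(-214387544 - 41296\right) \left(- \frac{1}{14516}\right) = \left(-214428840\right) \left(- \frac{1}{14516}\right) = \frac{53607210}{3629}$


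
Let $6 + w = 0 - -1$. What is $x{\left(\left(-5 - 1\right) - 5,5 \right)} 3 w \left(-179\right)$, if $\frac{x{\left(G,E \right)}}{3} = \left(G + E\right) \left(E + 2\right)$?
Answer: $-338310$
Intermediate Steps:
$w = -5$ ($w = -6 + \left(0 - -1\right) = -6 + \left(0 + 1\right) = -6 + 1 = -5$)
$x{\left(G,E \right)} = 3 \left(2 + E\right) \left(E + G\right)$ ($x{\left(G,E \right)} = 3 \left(G + E\right) \left(E + 2\right) = 3 \left(E + G\right) \left(2 + E\right) = 3 \left(2 + E\right) \left(E + G\right)$)
$x{\left(\left(-5 - 1\right) - 5,5 \right)} 3 w \left(-179\right) = \left(3 \cdot 5^{2} + 6 \cdot 5 + 6 \left(\left(-5 - 1\right) - 5\right) + 3 \cdot 5 \left(\left(-5 - 1\right) - 5\right)\right) 3 \left(-5\right) \left(-179\right) = \left(3 \cdot 25 + 30 + 6 \left(-6 - 5\right) + 3 \cdot 5 \left(-6 - 5\right)\right) 3 \left(-5\right) \left(-179\right) = \left(75 + 30 + 6 \left(-11\right) + 3 \cdot 5 \left(-11\right)\right) 3 \left(-5\right) \left(-179\right) = \left(75 + 30 - 66 - 165\right) 3 \left(-5\right) \left(-179\right) = \left(-126\right) 3 \left(-5\right) \left(-179\right) = \left(-378\right) \left(-5\right) \left(-179\right) = 1890 \left(-179\right) = -338310$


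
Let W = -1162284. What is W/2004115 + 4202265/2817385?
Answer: 1029444162627/1129272707855 ≈ 0.91160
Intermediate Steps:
W/2004115 + 4202265/2817385 = -1162284/2004115 + 4202265/2817385 = -1162284*1/2004115 + 4202265*(1/2817385) = -1162284/2004115 + 840453/563477 = 1029444162627/1129272707855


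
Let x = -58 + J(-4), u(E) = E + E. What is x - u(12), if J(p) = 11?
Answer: -71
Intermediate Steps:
u(E) = 2*E
x = -47 (x = -58 + 11 = -47)
x - u(12) = -47 - 2*12 = -47 - 1*24 = -47 - 24 = -71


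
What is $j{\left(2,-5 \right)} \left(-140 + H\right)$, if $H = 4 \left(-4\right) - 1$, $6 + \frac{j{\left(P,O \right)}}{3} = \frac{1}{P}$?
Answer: $\frac{5181}{2} \approx 2590.5$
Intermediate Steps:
$j{\left(P,O \right)} = -18 + \frac{3}{P}$
$H = -17$ ($H = -16 - 1 = -17$)
$j{\left(2,-5 \right)} \left(-140 + H\right) = \left(-18 + \frac{3}{2}\right) \left(-140 - 17\right) = \left(-18 + 3 \cdot \frac{1}{2}\right) \left(-157\right) = \left(-18 + \frac{3}{2}\right) \left(-157\right) = \left(- \frac{33}{2}\right) \left(-157\right) = \frac{5181}{2}$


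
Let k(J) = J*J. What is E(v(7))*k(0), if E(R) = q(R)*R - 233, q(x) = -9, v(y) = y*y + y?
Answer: 0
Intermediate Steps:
v(y) = y + y**2 (v(y) = y**2 + y = y + y**2)
k(J) = J**2
E(R) = -233 - 9*R (E(R) = -9*R - 233 = -233 - 9*R)
E(v(7))*k(0) = (-233 - 63*(1 + 7))*0**2 = (-233 - 63*8)*0 = (-233 - 9*56)*0 = (-233 - 504)*0 = -737*0 = 0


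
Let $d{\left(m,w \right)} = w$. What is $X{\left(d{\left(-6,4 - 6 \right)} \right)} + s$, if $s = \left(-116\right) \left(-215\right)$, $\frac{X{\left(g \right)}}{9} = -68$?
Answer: $24328$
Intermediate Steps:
$X{\left(g \right)} = -612$ ($X{\left(g \right)} = 9 \left(-68\right) = -612$)
$s = 24940$
$X{\left(d{\left(-6,4 - 6 \right)} \right)} + s = -612 + 24940 = 24328$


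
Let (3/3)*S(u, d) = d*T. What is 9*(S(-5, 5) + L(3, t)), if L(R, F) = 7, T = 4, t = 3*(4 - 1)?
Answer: 243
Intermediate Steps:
t = 9 (t = 3*3 = 9)
S(u, d) = 4*d (S(u, d) = d*4 = 4*d)
9*(S(-5, 5) + L(3, t)) = 9*(4*5 + 7) = 9*(20 + 7) = 9*27 = 243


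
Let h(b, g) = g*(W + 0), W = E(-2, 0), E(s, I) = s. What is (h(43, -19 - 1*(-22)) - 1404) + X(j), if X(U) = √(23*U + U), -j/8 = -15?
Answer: -1410 + 24*√5 ≈ -1356.3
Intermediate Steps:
j = 120 (j = -8*(-15) = 120)
W = -2
X(U) = 2*√6*√U (X(U) = √(24*U) = 2*√6*√U)
h(b, g) = -2*g (h(b, g) = g*(-2 + 0) = g*(-2) = -2*g)
(h(43, -19 - 1*(-22)) - 1404) + X(j) = (-2*(-19 - 1*(-22)) - 1404) + 2*√6*√120 = (-2*(-19 + 22) - 1404) + 2*√6*(2*√30) = (-2*3 - 1404) + 24*√5 = (-6 - 1404) + 24*√5 = -1410 + 24*√5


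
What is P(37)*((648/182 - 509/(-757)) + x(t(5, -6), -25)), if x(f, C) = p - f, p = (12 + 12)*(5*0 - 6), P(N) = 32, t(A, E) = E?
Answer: -294874208/68887 ≈ -4280.5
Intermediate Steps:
p = -144 (p = 24*(0 - 6) = 24*(-6) = -144)
x(f, C) = -144 - f
P(37)*((648/182 - 509/(-757)) + x(t(5, -6), -25)) = 32*((648/182 - 509/(-757)) + (-144 - 1*(-6))) = 32*((648*(1/182) - 509*(-1/757)) + (-144 + 6)) = 32*((324/91 + 509/757) - 138) = 32*(291587/68887 - 138) = 32*(-9214819/68887) = -294874208/68887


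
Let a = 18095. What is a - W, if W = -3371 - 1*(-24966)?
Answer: -3500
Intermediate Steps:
W = 21595 (W = -3371 + 24966 = 21595)
a - W = 18095 - 1*21595 = 18095 - 21595 = -3500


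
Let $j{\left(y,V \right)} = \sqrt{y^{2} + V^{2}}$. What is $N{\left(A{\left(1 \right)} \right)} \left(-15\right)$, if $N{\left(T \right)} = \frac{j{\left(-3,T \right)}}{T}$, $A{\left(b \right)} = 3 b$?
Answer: $- 15 \sqrt{2} \approx -21.213$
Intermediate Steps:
$j{\left(y,V \right)} = \sqrt{V^{2} + y^{2}}$
$N{\left(T \right)} = \frac{\sqrt{9 + T^{2}}}{T}$ ($N{\left(T \right)} = \frac{\sqrt{T^{2} + \left(-3\right)^{2}}}{T} = \frac{\sqrt{T^{2} + 9}}{T} = \frac{\sqrt{9 + T^{2}}}{T}$)
$N{\left(A{\left(1 \right)} \right)} \left(-15\right) = \frac{\sqrt{9 + \left(3 \cdot 1\right)^{2}}}{3 \cdot 1} \left(-15\right) = \frac{\sqrt{9 + 3^{2}}}{3} \left(-15\right) = \frac{\sqrt{9 + 9}}{3} \left(-15\right) = \frac{\sqrt{18}}{3} \left(-15\right) = \frac{3 \sqrt{2}}{3} \left(-15\right) = \sqrt{2} \left(-15\right) = - 15 \sqrt{2}$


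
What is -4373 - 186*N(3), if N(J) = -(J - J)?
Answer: -4373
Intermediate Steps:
N(J) = 0 (N(J) = -1*0 = 0)
-4373 - 186*N(3) = -4373 - 186*0 = -4373 - 1*0 = -4373 + 0 = -4373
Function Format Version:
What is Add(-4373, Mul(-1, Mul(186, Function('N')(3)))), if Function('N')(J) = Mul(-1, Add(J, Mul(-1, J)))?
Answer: -4373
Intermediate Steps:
Function('N')(J) = 0 (Function('N')(J) = Mul(-1, 0) = 0)
Add(-4373, Mul(-1, Mul(186, Function('N')(3)))) = Add(-4373, Mul(-1, Mul(186, 0))) = Add(-4373, Mul(-1, 0)) = Add(-4373, 0) = -4373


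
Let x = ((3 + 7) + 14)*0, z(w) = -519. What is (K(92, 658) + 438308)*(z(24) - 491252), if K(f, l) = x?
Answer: -215547163468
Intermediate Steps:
x = 0 (x = (10 + 14)*0 = 24*0 = 0)
K(f, l) = 0
(K(92, 658) + 438308)*(z(24) - 491252) = (0 + 438308)*(-519 - 491252) = 438308*(-491771) = -215547163468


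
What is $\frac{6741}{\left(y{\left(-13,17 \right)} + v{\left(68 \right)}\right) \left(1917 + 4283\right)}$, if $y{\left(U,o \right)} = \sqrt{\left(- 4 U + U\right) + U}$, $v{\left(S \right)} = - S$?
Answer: $- \frac{114597}{7126900} - \frac{6741 \sqrt{26}}{28507600} \approx -0.017285$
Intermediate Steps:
$y{\left(U,o \right)} = \sqrt{2} \sqrt{- U}$ ($y{\left(U,o \right)} = \sqrt{- 3 U + U} = \sqrt{- 2 U} = \sqrt{2} \sqrt{- U}$)
$\frac{6741}{\left(y{\left(-13,17 \right)} + v{\left(68 \right)}\right) \left(1917 + 4283\right)} = \frac{6741}{\left(\sqrt{2} \sqrt{\left(-1\right) \left(-13\right)} - 68\right) \left(1917 + 4283\right)} = \frac{6741}{\left(\sqrt{2} \sqrt{13} - 68\right) 6200} = \frac{6741}{\left(\sqrt{26} - 68\right) 6200} = \frac{6741}{\left(-68 + \sqrt{26}\right) 6200} = \frac{6741}{-421600 + 6200 \sqrt{26}}$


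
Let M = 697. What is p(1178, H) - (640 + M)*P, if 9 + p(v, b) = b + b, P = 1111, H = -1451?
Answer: -1488318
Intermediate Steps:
p(v, b) = -9 + 2*b (p(v, b) = -9 + (b + b) = -9 + 2*b)
p(1178, H) - (640 + M)*P = (-9 + 2*(-1451)) - (640 + 697)*1111 = (-9 - 2902) - 1337*1111 = -2911 - 1*1485407 = -2911 - 1485407 = -1488318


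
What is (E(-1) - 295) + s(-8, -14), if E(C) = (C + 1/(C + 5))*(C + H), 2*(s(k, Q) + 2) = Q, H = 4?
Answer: -1225/4 ≈ -306.25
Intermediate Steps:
s(k, Q) = -2 + Q/2
E(C) = (4 + C)*(C + 1/(5 + C)) (E(C) = (C + 1/(C + 5))*(C + 4) = (C + 1/(5 + C))*(4 + C) = (4 + C)*(C + 1/(5 + C)))
(E(-1) - 295) + s(-8, -14) = ((4 + (-1)³ + 9*(-1)² + 21*(-1))/(5 - 1) - 295) + (-2 + (½)*(-14)) = ((4 - 1 + 9*1 - 21)/4 - 295) + (-2 - 7) = ((4 - 1 + 9 - 21)/4 - 295) - 9 = ((¼)*(-9) - 295) - 9 = (-9/4 - 295) - 9 = -1189/4 - 9 = -1225/4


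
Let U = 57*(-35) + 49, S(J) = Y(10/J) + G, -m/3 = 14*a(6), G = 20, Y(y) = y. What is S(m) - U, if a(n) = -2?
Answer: 82577/42 ≈ 1966.1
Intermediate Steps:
m = 84 (m = -42*(-2) = -3*(-28) = 84)
S(J) = 20 + 10/J (S(J) = 10/J + 20 = 20 + 10/J)
U = -1946 (U = -1995 + 49 = -1946)
S(m) - U = (20 + 10/84) - 1*(-1946) = (20 + 10*(1/84)) + 1946 = (20 + 5/42) + 1946 = 845/42 + 1946 = 82577/42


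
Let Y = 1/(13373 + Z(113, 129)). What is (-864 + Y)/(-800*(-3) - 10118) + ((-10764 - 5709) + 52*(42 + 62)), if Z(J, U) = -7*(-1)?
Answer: -1142636024281/103266840 ≈ -11065.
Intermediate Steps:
Z(J, U) = 7
Y = 1/13380 (Y = 1/(13373 + 7) = 1/13380 ≈ 7.4738e-5)
(-864 + Y)/(-800*(-3) - 10118) + ((-10764 - 5709) + 52*(42 + 62)) = (-864 + 1/13380)/(-800*(-3) - 10118) + ((-10764 - 5709) + 52*(42 + 62)) = -11560319/(13380*(2400 - 10118)) + (-16473 + 52*104) = -11560319/13380/(-7718) + (-16473 + 5408) = -11560319/13380*(-1/7718) - 11065 = 11560319/103266840 - 11065 = -1142636024281/103266840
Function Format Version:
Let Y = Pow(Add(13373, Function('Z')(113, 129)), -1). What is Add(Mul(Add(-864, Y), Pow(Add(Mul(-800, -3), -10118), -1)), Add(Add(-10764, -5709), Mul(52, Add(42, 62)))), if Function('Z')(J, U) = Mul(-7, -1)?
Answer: Rational(-1142636024281, 103266840) ≈ -11065.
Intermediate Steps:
Function('Z')(J, U) = 7
Y = Rational(1, 13380) (Y = Pow(Add(13373, 7), -1) = Pow(13380, -1) = Rational(1, 13380) ≈ 7.4738e-5)
Add(Mul(Add(-864, Y), Pow(Add(Mul(-800, -3), -10118), -1)), Add(Add(-10764, -5709), Mul(52, Add(42, 62)))) = Add(Mul(Add(-864, Rational(1, 13380)), Pow(Add(Mul(-800, -3), -10118), -1)), Add(Add(-10764, -5709), Mul(52, Add(42, 62)))) = Add(Mul(Rational(-11560319, 13380), Pow(Add(2400, -10118), -1)), Add(-16473, Mul(52, 104))) = Add(Mul(Rational(-11560319, 13380), Pow(-7718, -1)), Add(-16473, 5408)) = Add(Mul(Rational(-11560319, 13380), Rational(-1, 7718)), -11065) = Add(Rational(11560319, 103266840), -11065) = Rational(-1142636024281, 103266840)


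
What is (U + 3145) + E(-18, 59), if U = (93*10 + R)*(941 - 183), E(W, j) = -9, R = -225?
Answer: 537526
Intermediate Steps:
U = 534390 (U = (93*10 - 225)*(941 - 183) = (930 - 225)*758 = 705*758 = 534390)
(U + 3145) + E(-18, 59) = (534390 + 3145) - 9 = 537535 - 9 = 537526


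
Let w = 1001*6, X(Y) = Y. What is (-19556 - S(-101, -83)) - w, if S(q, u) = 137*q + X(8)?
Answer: -11733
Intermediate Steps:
w = 6006
S(q, u) = 8 + 137*q (S(q, u) = 137*q + 8 = 8 + 137*q)
(-19556 - S(-101, -83)) - w = (-19556 - (8 + 137*(-101))) - 1*6006 = (-19556 - (8 - 13837)) - 6006 = (-19556 - 1*(-13829)) - 6006 = (-19556 + 13829) - 6006 = -5727 - 6006 = -11733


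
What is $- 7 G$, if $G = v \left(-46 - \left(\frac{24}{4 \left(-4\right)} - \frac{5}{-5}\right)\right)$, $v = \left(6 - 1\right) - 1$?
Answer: $1274$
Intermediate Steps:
$v = 4$ ($v = 5 - 1 = 4$)
$G = -182$ ($G = 4 \left(-46 - \left(\frac{24}{4 \left(-4\right)} - \frac{5}{-5}\right)\right) = 4 \left(-46 - \left(\frac{24}{-16} - -1\right)\right) = 4 \left(-46 - \left(24 \left(- \frac{1}{16}\right) + 1\right)\right) = 4 \left(-46 - \left(- \frac{3}{2} + 1\right)\right) = 4 \left(-46 - - \frac{1}{2}\right) = 4 \left(-46 + \frac{1}{2}\right) = 4 \left(- \frac{91}{2}\right) = -182$)
$- 7 G = \left(-7\right) \left(-182\right) = 1274$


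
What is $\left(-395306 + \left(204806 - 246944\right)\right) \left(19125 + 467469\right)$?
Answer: $-212857625736$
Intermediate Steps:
$\left(-395306 + \left(204806 - 246944\right)\right) \left(19125 + 467469\right) = \left(-395306 + \left(204806 - 246944\right)\right) 486594 = \left(-395306 - 42138\right) 486594 = \left(-437444\right) 486594 = -212857625736$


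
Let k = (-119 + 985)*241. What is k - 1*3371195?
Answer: -3162489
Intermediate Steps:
k = 208706 (k = 866*241 = 208706)
k - 1*3371195 = 208706 - 1*3371195 = 208706 - 3371195 = -3162489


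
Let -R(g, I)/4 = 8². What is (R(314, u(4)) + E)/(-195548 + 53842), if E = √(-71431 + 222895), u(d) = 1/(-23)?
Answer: 128/70853 - √37866/70853 ≈ -0.00093986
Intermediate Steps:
u(d) = -1/23
R(g, I) = -256 (R(g, I) = -4*8² = -4*64 = -256)
E = 2*√37866 (E = √151464 = 2*√37866 ≈ 389.18)
(R(314, u(4)) + E)/(-195548 + 53842) = (-256 + 2*√37866)/(-195548 + 53842) = (-256 + 2*√37866)/(-141706) = (-256 + 2*√37866)*(-1/141706) = 128/70853 - √37866/70853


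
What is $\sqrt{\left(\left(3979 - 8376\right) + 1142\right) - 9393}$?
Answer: $2 i \sqrt{3162} \approx 112.46 i$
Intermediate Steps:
$\sqrt{\left(\left(3979 - 8376\right) + 1142\right) - 9393} = \sqrt{\left(-4397 + 1142\right) + \left(-23119 + 13726\right)} = \sqrt{-3255 - 9393} = \sqrt{-12648} = 2 i \sqrt{3162}$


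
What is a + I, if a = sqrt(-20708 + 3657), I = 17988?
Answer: 17988 + 17*I*sqrt(59) ≈ 17988.0 + 130.58*I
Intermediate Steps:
a = 17*I*sqrt(59) (a = sqrt(-17051) = 17*I*sqrt(59) ≈ 130.58*I)
a + I = 17*I*sqrt(59) + 17988 = 17988 + 17*I*sqrt(59)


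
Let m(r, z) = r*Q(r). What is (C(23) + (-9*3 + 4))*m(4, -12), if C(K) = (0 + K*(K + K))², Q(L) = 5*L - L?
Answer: 71637824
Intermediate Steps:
Q(L) = 4*L
m(r, z) = 4*r² (m(r, z) = r*(4*r) = 4*r²)
C(K) = 4*K⁴ (C(K) = (0 + K*(2*K))² = (0 + 2*K²)² = (2*K²)² = 4*K⁴)
(C(23) + (-9*3 + 4))*m(4, -12) = (4*23⁴ + (-9*3 + 4))*(4*4²) = (4*279841 + (-27 + 4))*(4*16) = (1119364 - 23)*64 = 1119341*64 = 71637824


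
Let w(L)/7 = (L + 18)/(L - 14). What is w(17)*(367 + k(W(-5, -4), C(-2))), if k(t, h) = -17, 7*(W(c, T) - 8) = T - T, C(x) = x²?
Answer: 85750/3 ≈ 28583.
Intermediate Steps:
w(L) = 7*(18 + L)/(-14 + L) (w(L) = 7*((L + 18)/(L - 14)) = 7*((18 + L)/(-14 + L)) = 7*(18 + L)/(-14 + L))
W(c, T) = 8 (W(c, T) = 8 + (T - T)/7 = 8 + (⅐)*0 = 8 + 0 = 8)
w(17)*(367 + k(W(-5, -4), C(-2))) = (7*(18 + 17)/(-14 + 17))*(367 - 17) = (7*35/3)*350 = (7*(⅓)*35)*350 = (245/3)*350 = 85750/3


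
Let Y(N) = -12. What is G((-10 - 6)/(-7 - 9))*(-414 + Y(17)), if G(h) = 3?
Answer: -1278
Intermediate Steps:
G((-10 - 6)/(-7 - 9))*(-414 + Y(17)) = 3*(-414 - 12) = 3*(-426) = -1278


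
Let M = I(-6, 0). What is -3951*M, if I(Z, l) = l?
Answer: 0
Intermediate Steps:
M = 0
-3951*M = -3951*0 = 0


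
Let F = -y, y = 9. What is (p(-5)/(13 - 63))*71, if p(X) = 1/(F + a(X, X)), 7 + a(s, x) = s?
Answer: 71/1050 ≈ 0.067619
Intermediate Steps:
a(s, x) = -7 + s
F = -9 (F = -1*9 = -9)
p(X) = 1/(-16 + X) (p(X) = 1/(-9 + (-7 + X)) = 1/(-16 + X))
(p(-5)/(13 - 63))*71 = (1/((-16 - 5)*(13 - 63)))*71 = (1/(-21*(-50)))*71 = -1/21*(-1/50)*71 = (1/1050)*71 = 71/1050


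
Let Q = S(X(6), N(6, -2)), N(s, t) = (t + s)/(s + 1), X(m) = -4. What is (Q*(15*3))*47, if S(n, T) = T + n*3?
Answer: -169200/7 ≈ -24171.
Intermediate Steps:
N(s, t) = (s + t)/(1 + s)
S(n, T) = T + 3*n
Q = -80/7 (Q = (6 - 2)/(1 + 6) + 3*(-4) = 4/7 - 12 = -80/7 ≈ -11.429)
(Q*(15*3))*47 = -1200*3/7*47 = -80/7*45*47 = -3600/7*47 = -169200/7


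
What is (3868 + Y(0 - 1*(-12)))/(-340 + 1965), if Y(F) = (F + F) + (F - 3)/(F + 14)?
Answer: 101201/42250 ≈ 2.3953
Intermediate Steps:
Y(F) = 2*F + (-3 + F)/(14 + F)
(3868 + Y(0 - 1*(-12)))/(-340 + 1965) = (3868 + (-3 + 2*(0 - 1*(-12))**2 + 29*(0 - 1*(-12)))/(14 + (0 - 1*(-12))))/(-340 + 1965) = (3868 + (-3 + 2*(0 + 12)**2 + 29*(0 + 12))/(14 + (0 + 12)))/1625 = (3868 + (-3 + 2*12**2 + 29*12)/(14 + 12))*(1/1625) = (3868 + (-3 + 2*144 + 348)/26)*(1/1625) = (3868 + (-3 + 288 + 348)/26)*(1/1625) = (3868 + (1/26)*633)*(1/1625) = (3868 + 633/26)*(1/1625) = (101201/26)*(1/1625) = 101201/42250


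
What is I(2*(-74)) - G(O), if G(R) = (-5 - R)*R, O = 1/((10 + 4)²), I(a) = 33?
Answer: 1268709/38416 ≈ 33.026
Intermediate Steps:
O = 1/196 (O = 1/(14²) = 1/196 ≈ 0.0051020)
G(R) = R*(-5 - R)
I(2*(-74)) - G(O) = 33 - (-1)*(5 + 1/196)/196 = 33 - (-1)*981/(196*196) = 33 - 1*(-981/38416) = 33 + 981/38416 = 1268709/38416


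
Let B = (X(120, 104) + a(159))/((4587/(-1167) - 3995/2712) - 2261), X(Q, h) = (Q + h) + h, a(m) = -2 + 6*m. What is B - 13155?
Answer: -31454736341445/2390983351 ≈ -13156.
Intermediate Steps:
X(Q, h) = Q + 2*h
B = -1350359040/2390983351 (B = ((120 + 2*104) + (-2 + 6*159))/((4587/(-1167) - 3995/2712) - 2261) = ((120 + 208) + (-2 + 954))/((4587*(-1/1167) - 3995*1/2712) - 2261) = (328 + 952)/((-1529/389 - 3995/2712) - 2261) = 1280/(-5700703/1054968 - 2261) = 1280/(-2390983351/1054968) = 1280*(-1054968/2390983351) = -1350359040/2390983351 ≈ -0.56477)
B - 13155 = -1350359040/2390983351 - 13155 = -31454736341445/2390983351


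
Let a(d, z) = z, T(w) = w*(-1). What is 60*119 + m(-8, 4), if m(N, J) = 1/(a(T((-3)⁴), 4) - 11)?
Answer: 49979/7 ≈ 7139.9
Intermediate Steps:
T(w) = -w
m(N, J) = -⅐ (m(N, J) = 1/(4 - 11) = 1/(-7) = -⅐)
60*119 + m(-8, 4) = 60*119 - ⅐ = 7140 - ⅐ = 49979/7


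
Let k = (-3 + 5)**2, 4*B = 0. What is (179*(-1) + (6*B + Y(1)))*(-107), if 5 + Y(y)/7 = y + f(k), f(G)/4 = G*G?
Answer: -25787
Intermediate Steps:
B = 0 (B = (1/4)*0 = 0)
k = 4 (k = 2**2 = 4)
f(G) = 4*G**2 (f(G) = 4*(G*G) = 4*G**2)
Y(y) = 413 + 7*y (Y(y) = -35 + 7*(y + 4*4**2) = -35 + 7*(y + 4*16) = -35 + 7*(y + 64) = -35 + 7*(64 + y) = -35 + (448 + 7*y) = 413 + 7*y)
(179*(-1) + (6*B + Y(1)))*(-107) = (179*(-1) + (6*0 + (413 + 7*1)))*(-107) = (-179 + (0 + (413 + 7)))*(-107) = (-179 + (0 + 420))*(-107) = (-179 + 420)*(-107) = 241*(-107) = -25787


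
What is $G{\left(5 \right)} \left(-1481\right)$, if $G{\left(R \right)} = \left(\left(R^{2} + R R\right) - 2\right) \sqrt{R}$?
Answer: $- 71088 \sqrt{5} \approx -1.5896 \cdot 10^{5}$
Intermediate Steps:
$G{\left(R \right)} = \sqrt{R} \left(-2 + 2 R^{2}\right)$ ($G{\left(R \right)} = \left(\left(R^{2} + R^{2}\right) - 2\right) \sqrt{R} = \left(2 R^{2} - 2\right) \sqrt{R} = \left(-2 + 2 R^{2}\right) \sqrt{R} = \sqrt{R} \left(-2 + 2 R^{2}\right)$)
$G{\left(5 \right)} \left(-1481\right) = 2 \sqrt{5} \left(-1 + 5^{2}\right) \left(-1481\right) = 2 \sqrt{5} \left(-1 + 25\right) \left(-1481\right) = 2 \sqrt{5} \cdot 24 \left(-1481\right) = 48 \sqrt{5} \left(-1481\right) = - 71088 \sqrt{5}$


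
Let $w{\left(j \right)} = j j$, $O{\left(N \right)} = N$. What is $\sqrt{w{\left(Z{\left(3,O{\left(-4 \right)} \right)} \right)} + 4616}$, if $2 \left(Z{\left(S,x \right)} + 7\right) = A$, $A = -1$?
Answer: $\frac{\sqrt{18689}}{2} \approx 68.354$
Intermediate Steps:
$Z{\left(S,x \right)} = - \frac{15}{2}$ ($Z{\left(S,x \right)} = -7 + \frac{1}{2} \left(-1\right) = -7 - \frac{1}{2} = - \frac{15}{2}$)
$w{\left(j \right)} = j^{2}$
$\sqrt{w{\left(Z{\left(3,O{\left(-4 \right)} \right)} \right)} + 4616} = \sqrt{\left(- \frac{15}{2}\right)^{2} + 4616} = \sqrt{\frac{225}{4} + 4616} = \sqrt{\frac{18689}{4}} = \frac{\sqrt{18689}}{2}$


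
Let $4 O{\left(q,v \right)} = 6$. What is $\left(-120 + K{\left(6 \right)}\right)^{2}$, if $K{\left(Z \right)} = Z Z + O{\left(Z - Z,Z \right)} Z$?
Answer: $5625$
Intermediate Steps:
$O{\left(q,v \right)} = \frac{3}{2}$ ($O{\left(q,v \right)} = \frac{1}{4} \cdot 6 = \frac{3}{2}$)
$K{\left(Z \right)} = Z^{2} + \frac{3 Z}{2}$ ($K{\left(Z \right)} = Z Z + \frac{3 Z}{2} = Z^{2} + \frac{3 Z}{2}$)
$\left(-120 + K{\left(6 \right)}\right)^{2} = \left(-120 + \frac{1}{2} \cdot 6 \left(3 + 2 \cdot 6\right)\right)^{2} = \left(-120 + \frac{1}{2} \cdot 6 \left(3 + 12\right)\right)^{2} = \left(-120 + \frac{1}{2} \cdot 6 \cdot 15\right)^{2} = \left(-120 + 45\right)^{2} = \left(-75\right)^{2} = 5625$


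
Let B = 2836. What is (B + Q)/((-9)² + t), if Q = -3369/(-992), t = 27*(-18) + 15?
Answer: -2816681/386880 ≈ -7.2805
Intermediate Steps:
t = -471 (t = -486 + 15 = -471)
Q = 3369/992 (Q = -3369*(-1/992) = 3369/992 ≈ 3.3962)
(B + Q)/((-9)² + t) = (2836 + 3369/992)/((-9)² - 471) = 2816681/(992*(81 - 471)) = (2816681/992)/(-390) = (2816681/992)*(-1/390) = -2816681/386880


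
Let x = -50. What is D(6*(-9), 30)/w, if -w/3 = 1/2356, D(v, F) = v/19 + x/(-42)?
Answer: 81716/63 ≈ 1297.1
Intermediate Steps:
D(v, F) = 25/21 + v/19 (D(v, F) = v/19 - 50/(-42) = v*(1/19) - 50*(-1/42) = v/19 + 25/21 = 25/21 + v/19)
w = -3/2356 ≈ -0.0012733
D(6*(-9), 30)/w = (25/21 + (6*(-9))/19)/(-3/2356) = (25/21 + (1/19)*(-54))*(-2356/3) = (25/21 - 54/19)*(-2356/3) = -659/399*(-2356/3) = 81716/63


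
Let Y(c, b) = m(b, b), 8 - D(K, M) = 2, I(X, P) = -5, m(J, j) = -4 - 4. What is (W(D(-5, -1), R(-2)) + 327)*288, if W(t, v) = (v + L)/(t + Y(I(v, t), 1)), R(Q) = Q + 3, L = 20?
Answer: 91152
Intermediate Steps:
m(J, j) = -8
R(Q) = 3 + Q
D(K, M) = 6 (D(K, M) = 8 - 1*2 = 8 - 2 = 6)
Y(c, b) = -8
W(t, v) = (20 + v)/(-8 + t) (W(t, v) = (v + 20)/(t - 8) = (20 + v)/(-8 + t))
(W(D(-5, -1), R(-2)) + 327)*288 = ((20 + (3 - 2))/(-8 + 6) + 327)*288 = ((20 + 1)/(-2) + 327)*288 = (-1/2*21 + 327)*288 = (-21/2 + 327)*288 = (633/2)*288 = 91152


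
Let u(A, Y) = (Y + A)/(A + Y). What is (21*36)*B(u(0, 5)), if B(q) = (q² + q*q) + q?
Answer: 2268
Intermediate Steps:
u(A, Y) = 1 (u(A, Y) = (A + Y)/(A + Y) = 1)
B(q) = q + 2*q² (B(q) = (q² + q²) + q = 2*q² + q = q + 2*q²)
(21*36)*B(u(0, 5)) = (21*36)*(1*(1 + 2*1)) = 756*(1*(1 + 2)) = 756*(1*3) = 756*3 = 2268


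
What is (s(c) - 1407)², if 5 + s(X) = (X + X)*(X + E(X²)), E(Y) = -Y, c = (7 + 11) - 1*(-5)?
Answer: 609497344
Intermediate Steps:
c = 23 (c = 18 + 5 = 23)
s(X) = -5 + 2*X*(X - X²) (s(X) = -5 + (X + X)*(X - X²) = -5 + (2*X)*(X - X²) = -5 + 2*X*(X - X²))
(s(c) - 1407)² = ((-5 - 2*23³ + 2*23²) - 1407)² = ((-5 - 2*12167 + 2*529) - 1407)² = ((-5 - 24334 + 1058) - 1407)² = (-23281 - 1407)² = (-24688)² = 609497344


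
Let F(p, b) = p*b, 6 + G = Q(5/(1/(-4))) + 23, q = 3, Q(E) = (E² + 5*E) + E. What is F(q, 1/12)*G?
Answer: 297/4 ≈ 74.250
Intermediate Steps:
Q(E) = E² + 6*E
G = 297 (G = -6 + ((5/(1/(-4)))*(6 + 5/(1/(-4))) + 23) = -6 + ((5/(-¼))*(6 + 5/(-¼)) + 23) = -6 + ((5*(-4))*(6 + 5*(-4)) + 23) = -6 + (-20*(6 - 20) + 23) = -6 + (-20*(-14) + 23) = -6 + (280 + 23) = -6 + 303 = 297)
F(p, b) = b*p
F(q, 1/12)*G = (3/12)*297 = ((1/12)*3)*297 = (¼)*297 = 297/4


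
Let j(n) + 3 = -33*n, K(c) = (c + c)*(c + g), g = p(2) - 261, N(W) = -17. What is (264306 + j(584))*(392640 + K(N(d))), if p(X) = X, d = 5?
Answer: 98508342744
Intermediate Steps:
g = -259 (g = 2 - 261 = -259)
K(c) = 2*c*(-259 + c) (K(c) = (c + c)*(c - 259) = (2*c)*(-259 + c) = 2*c*(-259 + c))
j(n) = -3 - 33*n
(264306 + j(584))*(392640 + K(N(d))) = (264306 + (-3 - 33*584))*(392640 + 2*(-17)*(-259 - 17)) = (264306 + (-3 - 19272))*(392640 + 2*(-17)*(-276)) = (264306 - 19275)*(392640 + 9384) = 245031*402024 = 98508342744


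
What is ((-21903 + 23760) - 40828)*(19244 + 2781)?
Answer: -858336275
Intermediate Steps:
((-21903 + 23760) - 40828)*(19244 + 2781) = (1857 - 40828)*22025 = -38971*22025 = -858336275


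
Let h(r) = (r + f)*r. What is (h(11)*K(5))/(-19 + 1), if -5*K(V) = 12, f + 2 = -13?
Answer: -88/15 ≈ -5.8667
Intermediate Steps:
f = -15 (f = -2 - 13 = -15)
K(V) = -12/5 (K(V) = -1/5*12 = -12/5)
h(r) = r*(-15 + r) (h(r) = (r - 15)*r = (-15 + r)*r = r*(-15 + r))
(h(11)*K(5))/(-19 + 1) = ((11*(-15 + 11))*(-12/5))/(-19 + 1) = ((11*(-4))*(-12/5))/(-18) = -44*(-12/5)*(-1/18) = (528/5)*(-1/18) = -88/15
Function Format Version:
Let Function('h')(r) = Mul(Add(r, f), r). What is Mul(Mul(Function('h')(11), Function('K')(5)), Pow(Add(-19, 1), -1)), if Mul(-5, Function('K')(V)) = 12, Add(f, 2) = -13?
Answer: Rational(-88, 15) ≈ -5.8667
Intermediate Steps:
f = -15 (f = Add(-2, -13) = -15)
Function('K')(V) = Rational(-12, 5) (Function('K')(V) = Mul(Rational(-1, 5), 12) = Rational(-12, 5))
Function('h')(r) = Mul(r, Add(-15, r)) (Function('h')(r) = Mul(Add(r, -15), r) = Mul(Add(-15, r), r) = Mul(r, Add(-15, r)))
Mul(Mul(Function('h')(11), Function('K')(5)), Pow(Add(-19, 1), -1)) = Mul(Mul(Mul(11, Add(-15, 11)), Rational(-12, 5)), Pow(Add(-19, 1), -1)) = Mul(Mul(Mul(11, -4), Rational(-12, 5)), Pow(-18, -1)) = Mul(Mul(-44, Rational(-12, 5)), Rational(-1, 18)) = Mul(Rational(528, 5), Rational(-1, 18)) = Rational(-88, 15)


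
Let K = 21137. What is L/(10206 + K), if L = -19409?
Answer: -1493/2411 ≈ -0.61925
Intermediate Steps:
L/(10206 + K) = -19409/(10206 + 21137) = -19409/31343 = -19409*1/31343 = -1493/2411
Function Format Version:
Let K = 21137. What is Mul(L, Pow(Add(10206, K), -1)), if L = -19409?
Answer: Rational(-1493, 2411) ≈ -0.61925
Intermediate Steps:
Mul(L, Pow(Add(10206, K), -1)) = Mul(-19409, Pow(Add(10206, 21137), -1)) = Mul(-19409, Pow(31343, -1)) = Mul(-19409, Rational(1, 31343)) = Rational(-1493, 2411)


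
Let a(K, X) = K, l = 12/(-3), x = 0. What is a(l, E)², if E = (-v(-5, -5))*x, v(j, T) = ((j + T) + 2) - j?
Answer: 16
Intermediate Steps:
v(j, T) = 2 + T (v(j, T) = ((T + j) + 2) - j = (2 + T + j) - j = 2 + T)
l = -4 (l = 12*(-⅓) = -4)
E = 0 (E = -(2 - 5)*0 = -1*(-3)*0 = 3*0 = 0)
a(l, E)² = (-4)² = 16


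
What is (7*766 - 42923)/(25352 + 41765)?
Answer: -37561/67117 ≈ -0.55963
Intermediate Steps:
(7*766 - 42923)/(25352 + 41765) = (5362 - 42923)/67117 = -37561*1/67117 = -37561/67117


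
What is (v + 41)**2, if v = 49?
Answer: 8100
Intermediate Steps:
(v + 41)**2 = (49 + 41)**2 = 90**2 = 8100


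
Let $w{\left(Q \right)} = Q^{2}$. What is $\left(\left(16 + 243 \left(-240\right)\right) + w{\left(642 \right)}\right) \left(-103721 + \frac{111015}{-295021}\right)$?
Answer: $- \frac{10828110393442160}{295021} \approx -3.6703 \cdot 10^{10}$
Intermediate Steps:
$\left(\left(16 + 243 \left(-240\right)\right) + w{\left(642 \right)}\right) \left(-103721 + \frac{111015}{-295021}\right) = \left(\left(16 + 243 \left(-240\right)\right) + 642^{2}\right) \left(-103721 + \frac{111015}{-295021}\right) = \left(\left(16 - 58320\right) + 412164\right) \left(-103721 + 111015 \left(- \frac{1}{295021}\right)\right) = \left(-58304 + 412164\right) \left(-103721 - \frac{111015}{295021}\right) = 353860 \left(- \frac{30599984156}{295021}\right) = - \frac{10828110393442160}{295021}$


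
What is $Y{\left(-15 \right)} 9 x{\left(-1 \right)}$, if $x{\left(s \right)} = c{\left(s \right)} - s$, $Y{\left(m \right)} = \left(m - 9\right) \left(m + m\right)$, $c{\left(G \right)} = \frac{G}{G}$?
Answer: $12960$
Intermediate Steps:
$c{\left(G \right)} = 1$
$Y{\left(m \right)} = 2 m \left(-9 + m\right)$ ($Y{\left(m \right)} = \left(-9 + m\right) 2 m = 2 m \left(-9 + m\right)$)
$x{\left(s \right)} = 1 - s$
$Y{\left(-15 \right)} 9 x{\left(-1 \right)} = 2 \left(-15\right) \left(-9 - 15\right) 9 \left(1 - -1\right) = 2 \left(-15\right) \left(-24\right) 9 \left(1 + 1\right) = 720 \cdot 9 \cdot 2 = 6480 \cdot 2 = 12960$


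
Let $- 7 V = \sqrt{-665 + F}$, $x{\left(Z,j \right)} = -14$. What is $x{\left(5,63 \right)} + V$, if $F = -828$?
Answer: $-14 - \frac{i \sqrt{1493}}{7} \approx -14.0 - 5.5199 i$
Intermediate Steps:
$V = - \frac{i \sqrt{1493}}{7}$ ($V = - \frac{\sqrt{-665 - 828}}{7} = - \frac{\sqrt{-1493}}{7} = - \frac{i \sqrt{1493}}{7} \approx - 5.5199 i$)
$x{\left(5,63 \right)} + V = -14 - \frac{i \sqrt{1493}}{7}$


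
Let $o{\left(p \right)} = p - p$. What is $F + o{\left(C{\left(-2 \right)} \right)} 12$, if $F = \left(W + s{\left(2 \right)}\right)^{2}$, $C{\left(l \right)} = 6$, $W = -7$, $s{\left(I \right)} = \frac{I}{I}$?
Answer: $36$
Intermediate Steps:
$s{\left(I \right)} = 1$
$o{\left(p \right)} = 0$
$F = 36$ ($F = \left(-7 + 1\right)^{2} = \left(-6\right)^{2} = 36$)
$F + o{\left(C{\left(-2 \right)} \right)} 12 = 36 + 0 \cdot 12 = 36 + 0 = 36$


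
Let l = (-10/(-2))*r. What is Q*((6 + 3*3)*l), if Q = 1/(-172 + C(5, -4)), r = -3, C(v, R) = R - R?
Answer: 225/172 ≈ 1.3081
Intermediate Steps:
C(v, R) = 0
Q = -1/172 (Q = 1/(-172 + 0) = 1/(-172) = -1/172 ≈ -0.0058140)
l = -15 (l = -10/(-2)*(-3) = -10*(-½)*(-3) = 5*(-3) = -15)
Q*((6 + 3*3)*l) = -(6 + 3*3)*(-15)/172 = -(6 + 9)*(-15)/172 = -15*(-15)/172 = -1/172*(-225) = 225/172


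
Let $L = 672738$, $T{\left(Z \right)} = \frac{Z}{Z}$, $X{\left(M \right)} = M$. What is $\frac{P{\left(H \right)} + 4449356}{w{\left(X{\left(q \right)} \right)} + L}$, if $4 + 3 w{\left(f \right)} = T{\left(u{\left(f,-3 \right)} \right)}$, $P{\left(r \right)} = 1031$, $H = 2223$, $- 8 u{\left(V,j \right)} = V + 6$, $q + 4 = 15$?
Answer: $\frac{4450387}{672737} \approx 6.6153$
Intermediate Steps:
$q = 11$ ($q = -4 + 15 = 11$)
$u{\left(V,j \right)} = - \frac{3}{4} - \frac{V}{8}$ ($u{\left(V,j \right)} = - \frac{V + 6}{8} = - \frac{6 + V}{8} = - \frac{3}{4} - \frac{V}{8}$)
$T{\left(Z \right)} = 1$
$w{\left(f \right)} = -1$ ($w{\left(f \right)} = - \frac{4}{3} + \frac{1}{3} \cdot 1 = - \frac{4}{3} + \frac{1}{3} = -1$)
$\frac{P{\left(H \right)} + 4449356}{w{\left(X{\left(q \right)} \right)} + L} = \frac{1031 + 4449356}{-1 + 672738} = \frac{4450387}{672737}$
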